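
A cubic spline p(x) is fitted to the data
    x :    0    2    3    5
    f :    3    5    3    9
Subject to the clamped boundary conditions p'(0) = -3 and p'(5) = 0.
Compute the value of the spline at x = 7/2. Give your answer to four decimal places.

3.8848

Put M_i = p'' at the i-th knot. Here h = (2, 1, 2) and Δ = (1, -2, 3), so the interior equations h_(i-1)·M_(i-1) + 2(h_(i-1)+h_i)·M_i + h_i·M_(i+1) = 6(Δ_i − Δ_(i-1)) read
  2·M_0 + 6·M_1 + 1·M_2 = 6(Δ_1 - Δ_0) = -18
  1·M_1 + 6·M_2 + 2·M_3 = 6(Δ_2 - Δ_1) = 30
Clamped end conditions give two more equations: 2h_0·M_0 + h_0·M_1 = 6(Δ_0 - p'(0)) = 24 and h_2·M_2 + 2h_2·M_3 = 6(p'(5) - Δ_2) = -18.
Solving: M_0 = 159/16, M_1 = -63/8, M_2 = 75/8, M_3 = -147/16.
On [3, 5], p(x) = 3 - 3/16·(x - 3) + 75/16·(x - 3)² - 99/64·(x - 3)³.
With (x - 3) = 1/2: p(7/2) = 1989/512.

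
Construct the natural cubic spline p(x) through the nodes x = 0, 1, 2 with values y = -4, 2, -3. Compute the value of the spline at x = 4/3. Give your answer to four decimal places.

With M_i denoting the second derivative at x_i, h_i = 1, 1, and Δ_i = (y_(i+1) − y_i)/h_i = 6, -5:
  1·M_0 + 4·M_1 + 1·M_2 = 6(Δ_1 - Δ_0) = -66
Natural end conditions: M_0 = M_2 = 0.
Hence M_0 = 0, M_1 = -33/2, M_2 = 0.
On [1, 2], p(x) = 2 + 1/2·(x - 1) - 33/4·(x - 1)² + 11/4·(x - 1)³.
With (x - 1) = 1/3: p(4/3) = 73/54.

1.3519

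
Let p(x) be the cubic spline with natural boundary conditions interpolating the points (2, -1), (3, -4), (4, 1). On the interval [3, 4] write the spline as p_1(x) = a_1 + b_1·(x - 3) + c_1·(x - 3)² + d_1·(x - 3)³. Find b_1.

Put M_i = p'' at the i-th knot. Here h = (1, 1) and Δ = (-3, 5), so the interior equations h_(i-1)·M_(i-1) + 2(h_(i-1)+h_i)·M_i + h_i·M_(i+1) = 6(Δ_i − Δ_(i-1)) read
  1·M_0 + 4·M_1 + 1·M_2 = 6(Δ_1 - Δ_0) = 48
Natural end conditions: M_0 = M_2 = 0.
Solving: M_0 = 0, M_1 = 12, M_2 = 0.
On [3, 4], with p_1(x) = a_1 + b_1·(x - 3) + c_1·(x - 3)² + d_1·(x - 3)³: c_1 = M_1/2 = 6, d_1 = (M_2 - M_1)/(6h_1) = -2, b_1 = Δ_1 - h_1(2M_1 + M_2)/6 = 1.

1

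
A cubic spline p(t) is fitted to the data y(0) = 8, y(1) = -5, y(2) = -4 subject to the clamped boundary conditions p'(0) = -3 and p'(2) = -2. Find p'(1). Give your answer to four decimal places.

-7.7500

Let σ_i = p''(x_i). Step sizes h_i = 1, 1; slopes of the chords Δ_i = (y_(i+1) - y_i)/h_i = -13, 1.
  1·σ_0 + 4·σ_1 + 1·σ_2 = 6(Δ_1 - Δ_0) = 84
Clamped end conditions give two more equations: 2h_0·σ_0 + h_0·σ_1 = 6(Δ_0 - p'(0)) = -60 and h_1·σ_1 + 2h_1·σ_2 = 6(p'(2) - Δ_1) = -18.
Forward elimination and back-substitution give σ_0 = -101/2, σ_1 = 41, σ_2 = -59/2.
On [1, 2], p'(t) = b_1 + 2c_1·(t - 1) + 3d_1·(t - 1)² with b_1 = Δ_1 - h_1(2σ_1 + σ_2)/6 = -31/4, c_1 = σ_1/2 = 41/2, d_1 = (σ_2 - σ_1)/(6h_1) = -47/4. So p'(1) = -31/4.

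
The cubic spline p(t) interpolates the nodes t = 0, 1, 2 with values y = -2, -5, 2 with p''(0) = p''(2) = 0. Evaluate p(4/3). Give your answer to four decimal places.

Write M_i for p''(x_i). With h_i = 1, 1 and divided differences Δ_i = -3, 7, the continuity of p' gives the tridiagonal system
  1·M_0 + 4·M_1 + 1·M_2 = 6(Δ_1 - Δ_0) = 60
Natural end conditions: M_0 = M_2 = 0.
Solving the tridiagonal system: M_0 = 0, M_1 = 15, M_2 = 0.
On [1, 2], p(t) = -5 + 2·(t - 1) + 15/2·(t - 1)² - 5/2·(t - 1)³.
With (t - 1) = 1/3: p(4/3) = -97/27.

-3.5926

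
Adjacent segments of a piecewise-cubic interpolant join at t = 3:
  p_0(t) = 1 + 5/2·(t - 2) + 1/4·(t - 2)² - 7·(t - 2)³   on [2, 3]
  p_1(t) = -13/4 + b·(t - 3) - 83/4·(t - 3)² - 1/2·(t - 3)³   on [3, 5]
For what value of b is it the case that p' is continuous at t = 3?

-18

p_0'(t) = 5/2 + 1/2·(t - 2) - 21·(t - 2)², so p_0'(3) = -18. On the right, p_1'(3) = b, so b = -18.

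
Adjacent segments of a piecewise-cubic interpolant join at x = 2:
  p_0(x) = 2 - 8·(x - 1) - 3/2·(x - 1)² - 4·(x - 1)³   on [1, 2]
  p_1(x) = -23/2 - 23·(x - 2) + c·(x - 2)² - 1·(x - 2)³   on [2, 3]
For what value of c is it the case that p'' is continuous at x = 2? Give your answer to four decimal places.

-13.5000

p_0''(x) = -3 - 24·(x - 1), so p_0''(2) = -27. On the right, p_1''(2) = 2c, so c = -27/2.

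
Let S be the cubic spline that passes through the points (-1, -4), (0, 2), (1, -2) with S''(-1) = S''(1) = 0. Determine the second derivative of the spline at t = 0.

Put σ_i = S'' at the i-th knot. Here h = (1, 1) and Δ = (6, -4), so the interior equations h_(i-1)·σ_(i-1) + 2(h_(i-1)+h_i)·σ_i + h_i·σ_(i+1) = 6(Δ_i − Δ_(i-1)) read
  1·σ_0 + 4·σ_1 + 1·σ_2 = 6(Δ_1 - Δ_0) = -60
Natural end conditions: σ_0 = σ_2 = 0.
Solving the tridiagonal system: σ_0 = 0, σ_1 = -15, σ_2 = 0.

-15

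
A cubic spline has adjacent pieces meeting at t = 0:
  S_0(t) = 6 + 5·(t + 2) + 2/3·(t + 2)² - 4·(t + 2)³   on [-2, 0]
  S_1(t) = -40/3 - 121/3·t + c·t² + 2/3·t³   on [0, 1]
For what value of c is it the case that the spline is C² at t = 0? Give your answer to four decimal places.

S_0''(t) = 4/3 - 24·(t + 2), so S_0''(0) = -140/3. On the right, S_1''(0) = 2c, so c = -70/3.

-23.3333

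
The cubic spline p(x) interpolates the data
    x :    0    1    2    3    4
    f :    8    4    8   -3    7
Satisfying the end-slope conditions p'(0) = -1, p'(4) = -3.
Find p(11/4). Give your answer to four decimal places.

-1.7793

Let m_i = p''(x_i). Step sizes h_i = 1, 1, 1, 1; slopes of the chords Δ_i = (y_(i+1) - y_i)/h_i = -4, 4, -11, 10.
  1·m_0 + 4·m_1 + 1·m_2 = 6(Δ_1 - Δ_0) = 48
  1·m_1 + 4·m_2 + 1·m_3 = 6(Δ_2 - Δ_1) = -90
  1·m_2 + 4·m_3 + 1·m_4 = 6(Δ_3 - Δ_2) = 126
Clamped end conditions give two more equations: 2h_0·m_0 + h_0·m_1 = 6(Δ_0 - p'(0)) = -18 and h_3·m_3 + 2h_3·m_4 = 6(p'(4) - Δ_3) = -78.
Solving the tridiagonal system: m_0 = -659/28, m_1 = 407/14, m_2 = -179/4, m_3 = 839/14, m_4 = -1931/28.
On [2, 3], p(x) = 8 - 85/14·(x - 2) - 179/8·(x - 2)² + 977/56·(x - 2)³.
With (x - 2) = 3/4: p(11/4) = -911/512.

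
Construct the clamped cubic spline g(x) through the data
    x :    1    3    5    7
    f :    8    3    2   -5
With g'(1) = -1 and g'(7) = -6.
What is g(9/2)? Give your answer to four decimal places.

2.2938

With σ_i denoting the second derivative at x_i, h_i = 2, 2, 2, and Δ_i = (y_(i+1) − y_i)/h_i = -5/2, -1/2, -7/2:
  2·σ_0 + 8·σ_1 + 2·σ_2 = 6(Δ_1 - Δ_0) = 12
  2·σ_1 + 8·σ_2 + 2·σ_3 = 6(Δ_2 - Δ_1) = -18
Clamped end conditions give two more equations: 2h_0·σ_0 + h_0·σ_1 = 6(Δ_0 - g'(1)) = -9 and h_2·σ_2 + 2h_2·σ_3 = 6(g'(7) - Δ_2) = -15.
Forward elimination and back-substitution give σ_0 = -113/30, σ_1 = 91/30, σ_2 = -71/30, σ_3 = -77/30.
On [3, 5], g(x) = 3 - 26/15·(x - 3) + 91/60·(x - 3)² - 9/20·(x - 3)³.
With (x - 3) = 3/2: g(9/2) = 367/160.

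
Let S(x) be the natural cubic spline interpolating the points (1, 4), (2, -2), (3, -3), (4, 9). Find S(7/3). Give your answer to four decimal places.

-3.4346

Write M_i for S''(x_i). With h_i = 1, 1, 1 and divided differences Δ_i = -6, -1, 12, the continuity of S' gives the tridiagonal system
  1·M_0 + 4·M_1 + 1·M_2 = 6(Δ_1 - Δ_0) = 30
  1·M_1 + 4·M_2 + 1·M_3 = 6(Δ_2 - Δ_1) = 78
Natural end conditions: M_0 = M_3 = 0.
Solving: M_0 = 0, M_1 = 14/5, M_2 = 94/5, M_3 = 0.
On [2, 3], S(x) = -2 - 76/15·(x - 2) + 7/5·(x - 2)² + 8/3·(x - 2)³.
With (x - 2) = 1/3: S(7/3) = -1391/405.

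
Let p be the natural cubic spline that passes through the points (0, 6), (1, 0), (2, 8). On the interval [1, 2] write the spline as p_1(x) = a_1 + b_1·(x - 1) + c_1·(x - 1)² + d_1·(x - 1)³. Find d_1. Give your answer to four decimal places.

-3.5000

With M_i denoting the second derivative at x_i, h_i = 1, 1, and Δ_i = (y_(i+1) − y_i)/h_i = -6, 8:
  1·M_0 + 4·M_1 + 1·M_2 = 6(Δ_1 - Δ_0) = 84
Natural end conditions: M_0 = M_2 = 0.
Forward elimination and back-substitution give M_0 = 0, M_1 = 21, M_2 = 0.
On [1, 2], with p_1(x) = a_1 + b_1·(x - 1) + c_1·(x - 1)² + d_1·(x - 1)³: c_1 = M_1/2 = 21/2, d_1 = (M_2 - M_1)/(6h_1) = -7/2, b_1 = Δ_1 - h_1(2M_1 + M_2)/6 = 1.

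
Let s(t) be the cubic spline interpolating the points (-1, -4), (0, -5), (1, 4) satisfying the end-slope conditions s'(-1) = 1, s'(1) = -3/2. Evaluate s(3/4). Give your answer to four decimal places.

Let σ_i = s''(x_i). Step sizes h_i = 1, 1; slopes of the chords Δ_i = (y_(i+1) - y_i)/h_i = -1, 9.
  1·σ_0 + 4·σ_1 + 1·σ_2 = 6(Δ_1 - Δ_0) = 60
Clamped end conditions give two more equations: 2h_0·σ_0 + h_0·σ_1 = 6(Δ_0 - s'(-1)) = -12 and h_1·σ_1 + 2h_1·σ_2 = 6(s'(1) - Δ_1) = -63.
Solving the tridiagonal system: σ_0 = -89/4, σ_1 = 65/2, σ_2 = -191/4.
On [0, 1], s(t) = -5 + 49/8·t + 65/4·t² - 107/8·t³.
With t = 3/4: s(3/4) = 1583/512.

3.0918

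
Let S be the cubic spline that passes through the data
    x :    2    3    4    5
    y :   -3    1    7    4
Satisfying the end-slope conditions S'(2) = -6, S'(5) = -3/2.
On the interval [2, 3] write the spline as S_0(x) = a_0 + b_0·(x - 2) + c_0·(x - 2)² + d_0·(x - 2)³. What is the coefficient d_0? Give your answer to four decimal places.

-5.1000

Write M_i for S''(x_i). With h_i = 1, 1, 1 and divided differences Δ_i = 4, 6, -3, the continuity of S' gives the tridiagonal system
  1·M_0 + 4·M_1 + 1·M_2 = 6(Δ_1 - Δ_0) = 12
  1·M_1 + 4·M_2 + 1·M_3 = 6(Δ_2 - Δ_1) = -54
Clamped end conditions give two more equations: 2h_0·M_0 + h_0·M_1 = 6(Δ_0 - S'(2)) = 60 and h_2·M_2 + 2h_2·M_3 = 6(S'(5) - Δ_2) = 9.
Solving: M_0 = 151/5, M_1 = -2/5, M_2 = -83/5, M_3 = 64/5.
On [2, 3], with S_0(x) = a_0 + b_0·(x - 2) + c_0·(x - 2)² + d_0·(x - 2)³: c_0 = M_0/2 = 151/10, d_0 = (M_1 - M_0)/(6h_0) = -51/10, b_0 = Δ_0 - h_0(2M_0 + M_1)/6 = -6.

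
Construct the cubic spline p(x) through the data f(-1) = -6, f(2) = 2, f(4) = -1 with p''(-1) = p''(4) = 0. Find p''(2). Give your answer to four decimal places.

-2.5000

With m_i denoting the second derivative at x_i, h_i = 3, 2, and Δ_i = (y_(i+1) − y_i)/h_i = 8/3, -3/2:
  3·m_0 + 10·m_1 + 2·m_2 = 6(Δ_1 - Δ_0) = -25
Natural end conditions: m_0 = m_2 = 0.
Solving: m_0 = 0, m_1 = -5/2, m_2 = 0.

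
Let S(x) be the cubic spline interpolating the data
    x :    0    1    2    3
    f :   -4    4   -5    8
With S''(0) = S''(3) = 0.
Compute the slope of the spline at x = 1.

With m_i denoting the second derivative at x_i, h_i = 1, 1, 1, and Δ_i = (y_(i+1) − y_i)/h_i = 8, -9, 13:
  1·m_0 + 4·m_1 + 1·m_2 = 6(Δ_1 - Δ_0) = -102
  1·m_1 + 4·m_2 + 1·m_3 = 6(Δ_2 - Δ_1) = 132
Natural end conditions: m_0 = m_3 = 0.
Forward elimination and back-substitution give m_0 = 0, m_1 = -36, m_2 = 42, m_3 = 0.
On [1, 2], S'(x) = b_1 + 2c_1·(x - 1) + 3d_1·(x - 1)² with b_1 = Δ_1 - h_1(2m_1 + m_2)/6 = -4, c_1 = m_1/2 = -18, d_1 = (m_2 - m_1)/(6h_1) = 13. So S'(1) = -4.

-4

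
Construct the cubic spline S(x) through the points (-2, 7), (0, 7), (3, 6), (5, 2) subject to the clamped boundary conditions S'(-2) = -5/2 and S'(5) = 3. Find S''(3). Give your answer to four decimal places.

With M_i denoting the second derivative at x_i, h_i = 2, 3, 2, and Δ_i = (y_(i+1) − y_i)/h_i = 0, -1/3, -2:
  2·M_0 + 10·M_1 + 3·M_2 = 6(Δ_1 - Δ_0) = -2
  3·M_1 + 10·M_2 + 2·M_3 = 6(Δ_2 - Δ_1) = -10
Clamped end conditions give two more equations: 2h_0·M_0 + h_0·M_1 = 6(Δ_0 - S'(-2)) = 15 and h_2·M_2 + 2h_2·M_3 = 6(S'(5) - Δ_2) = 30.
Solving the tridiagonal system: M_0 = 367/96, M_1 = -7/48, M_2 = -131/48, M_3 = 851/96.

-2.7292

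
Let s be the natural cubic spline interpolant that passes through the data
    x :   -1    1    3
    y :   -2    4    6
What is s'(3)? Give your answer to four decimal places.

With m_i denoting the second derivative at x_i, h_i = 2, 2, and Δ_i = (y_(i+1) − y_i)/h_i = 3, 1:
  2·m_0 + 8·m_1 + 2·m_2 = 6(Δ_1 - Δ_0) = -12
Natural end conditions: m_0 = m_2 = 0.
Hence m_0 = 0, m_1 = -3/2, m_2 = 0.
On [1, 3], s'(x) = b_1 + 2c_1·(x - 1) + 3d_1·(x - 1)² with b_1 = Δ_1 - h_1(2m_1 + m_2)/6 = 2, c_1 = m_1/2 = -3/4, d_1 = (m_2 - m_1)/(6h_1) = 1/8. So s'(3) = 1/2.

0.5000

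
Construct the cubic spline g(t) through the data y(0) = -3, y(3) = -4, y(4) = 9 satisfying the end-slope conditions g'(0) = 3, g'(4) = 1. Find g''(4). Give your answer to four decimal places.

-46.5000

Write σ_i for g''(x_i). With h_i = 3, 1 and divided differences Δ_i = -1/3, 13, the continuity of g' gives the tridiagonal system
  3·σ_0 + 8·σ_1 + 1·σ_2 = 6(Δ_1 - Δ_0) = 80
Clamped end conditions give two more equations: 2h_0·σ_0 + h_0·σ_1 = 6(Δ_0 - g'(0)) = -20 and h_1·σ_1 + 2h_1·σ_2 = 6(g'(4) - Δ_1) = -72.
Solving the tridiagonal system: σ_0 = -83/6, σ_1 = 21, σ_2 = -93/2.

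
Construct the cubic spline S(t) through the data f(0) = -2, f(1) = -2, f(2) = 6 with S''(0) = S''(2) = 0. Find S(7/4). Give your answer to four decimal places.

3.5313

Write σ_i for S''(x_i). With h_i = 1, 1 and divided differences Δ_i = 0, 8, the continuity of S' gives the tridiagonal system
  1·σ_0 + 4·σ_1 + 1·σ_2 = 6(Δ_1 - Δ_0) = 48
Natural end conditions: σ_0 = σ_2 = 0.
Forward elimination and back-substitution give σ_0 = 0, σ_1 = 12, σ_2 = 0.
On [1, 2], S(t) = -2 + 4·(t - 1) + 6·(t - 1)² - 2·(t - 1)³.
With (t - 1) = 3/4: S(7/4) = 113/32.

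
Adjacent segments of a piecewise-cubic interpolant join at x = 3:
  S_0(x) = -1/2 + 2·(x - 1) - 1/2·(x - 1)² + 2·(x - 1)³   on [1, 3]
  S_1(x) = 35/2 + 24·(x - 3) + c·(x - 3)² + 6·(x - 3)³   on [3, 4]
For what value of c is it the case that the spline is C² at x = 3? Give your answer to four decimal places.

S_0''(x) = -1 + 12·(x - 1), so S_0''(3) = 23. On the right, S_1''(3) = 2c, so c = 23/2.

11.5000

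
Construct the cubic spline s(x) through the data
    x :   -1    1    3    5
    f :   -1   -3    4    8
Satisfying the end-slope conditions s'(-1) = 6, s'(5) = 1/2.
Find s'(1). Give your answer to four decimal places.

Write M_i for s''(x_i). With h_i = 2, 2, 2 and divided differences Δ_i = -1, 7/2, 2, the continuity of s' gives the tridiagonal system
  2·M_0 + 8·M_1 + 2·M_2 = 6(Δ_1 - Δ_0) = 27
  2·M_1 + 8·M_2 + 2·M_3 = 6(Δ_2 - Δ_1) = -9
Clamped end conditions give two more equations: 2h_0·M_0 + h_0·M_1 = 6(Δ_0 - s'(-1)) = -42 and h_2·M_2 + 2h_2·M_3 = 6(s'(5) - Δ_2) = -9.
Forward elimination and back-substitution give M_0 = -43/3, M_1 = 23/3, M_2 = -17/6, M_3 = -5/6.
On [1, 3], s'(x) = b_1 + 2c_1·(x - 1) + 3d_1·(x - 1)² with b_1 = Δ_1 - h_1(2M_1 + M_2)/6 = -2/3, c_1 = M_1/2 = 23/6, d_1 = (M_2 - M_1)/(6h_1) = -7/8. So s'(1) = -2/3.

-0.6667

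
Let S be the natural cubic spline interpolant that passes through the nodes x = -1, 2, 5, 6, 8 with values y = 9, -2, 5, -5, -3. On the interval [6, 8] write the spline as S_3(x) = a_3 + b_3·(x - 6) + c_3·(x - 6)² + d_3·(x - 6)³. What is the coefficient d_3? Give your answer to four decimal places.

With M_i denoting the second derivative at x_i, h_i = 3, 3, 1, 2, and Δ_i = (y_(i+1) − y_i)/h_i = -11/3, 7/3, -10, 1:
  3·M_0 + 12·M_1 + 3·M_2 = 6(Δ_1 - Δ_0) = 36
  3·M_1 + 8·M_2 + 1·M_3 = 6(Δ_2 - Δ_1) = -74
  1·M_2 + 6·M_3 + 2·M_4 = 6(Δ_3 - Δ_2) = 66
Natural end conditions: M_0 = M_4 = 0.
Forward elimination and back-substitution give M_0 = 0, M_1 = 537/85, M_2 = -1128/85, M_3 = 1123/85, M_4 = 0.
On [6, 8], with S_3(x) = a_3 + b_3·(x - 6) + c_3·(x - 6)² + d_3·(x - 6)³: c_3 = M_3/2 = 1123/170, d_3 = (M_4 - M_3)/(6h_3) = -1123/1020, b_3 = Δ_3 - h_3(2M_3 + M_4)/6 = -1991/255.

-1.1010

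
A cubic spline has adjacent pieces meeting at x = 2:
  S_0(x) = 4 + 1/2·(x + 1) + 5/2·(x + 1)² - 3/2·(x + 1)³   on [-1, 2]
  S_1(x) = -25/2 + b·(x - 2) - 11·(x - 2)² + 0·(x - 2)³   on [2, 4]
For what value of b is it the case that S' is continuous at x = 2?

-25

S_0'(x) = 1/2 + 5·(x + 1) - 9/2·(x + 1)², so S_0'(2) = -25. On the right, S_1'(2) = b, so b = -25.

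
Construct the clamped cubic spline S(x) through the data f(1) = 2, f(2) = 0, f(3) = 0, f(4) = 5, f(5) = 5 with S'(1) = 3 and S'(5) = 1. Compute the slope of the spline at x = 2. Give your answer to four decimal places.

-3.2321

With m_i denoting the second derivative at x_i, h_i = 1, 1, 1, 1, and Δ_i = (y_(i+1) − y_i)/h_i = -2, 0, 5, 0:
  1·m_0 + 4·m_1 + 1·m_2 = 6(Δ_1 - Δ_0) = 12
  1·m_1 + 4·m_2 + 1·m_3 = 6(Δ_2 - Δ_1) = 30
  1·m_2 + 4·m_3 + 1·m_4 = 6(Δ_3 - Δ_2) = -30
Clamped end conditions give two more equations: 2h_0·m_0 + h_0·m_1 = 6(Δ_0 - S'(1)) = -30 and h_3·m_3 + 2h_3·m_4 = 6(S'(5) - Δ_3) = 6.
Hence m_0 = -491/28, m_1 = 71/14, m_2 = 37/4, m_3 = -169/14, m_4 = 253/28.
On [2, 3], S'(x) = b_1 + 2c_1·(x - 2) + 3d_1·(x - 2)² with b_1 = Δ_1 - h_1(2m_1 + m_2)/6 = -181/56, c_1 = m_1/2 = 71/28, d_1 = (m_2 - m_1)/(6h_1) = 39/56. So S'(2) = -181/56.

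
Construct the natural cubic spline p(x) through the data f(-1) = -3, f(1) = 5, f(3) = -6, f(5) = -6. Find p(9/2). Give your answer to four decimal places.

-6.9844

Let σ_i = p''(x_i). Step sizes h_i = 2, 2, 2; slopes of the chords Δ_i = (y_(i+1) - y_i)/h_i = 4, -11/2, 0.
  2·σ_0 + 8·σ_1 + 2·σ_2 = 6(Δ_1 - Δ_0) = -57
  2·σ_1 + 8·σ_2 + 2·σ_3 = 6(Δ_2 - Δ_1) = 33
Natural end conditions: σ_0 = σ_3 = 0.
Solving: σ_0 = 0, σ_1 = -87/10, σ_2 = 63/10, σ_3 = 0.
On [3, 5], p(x) = -6 - 21/5·(x - 3) + 63/20·(x - 3)² - 21/40·(x - 3)³.
With (x - 3) = 3/2: p(9/2) = -447/64.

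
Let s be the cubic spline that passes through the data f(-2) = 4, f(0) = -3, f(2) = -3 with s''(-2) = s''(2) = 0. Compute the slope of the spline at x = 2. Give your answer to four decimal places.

Write m_i for s''(x_i). With h_i = 2, 2 and divided differences Δ_i = -7/2, 0, the continuity of s' gives the tridiagonal system
  2·m_0 + 8·m_1 + 2·m_2 = 6(Δ_1 - Δ_0) = 21
Natural end conditions: m_0 = m_2 = 0.
Forward elimination and back-substitution give m_0 = 0, m_1 = 21/8, m_2 = 0.
On [0, 2], s'(x) = b_1 + 2c_1·x + 3d_1·x² with b_1 = Δ_1 - h_1(2m_1 + m_2)/6 = -7/4, c_1 = m_1/2 = 21/16, d_1 = (m_2 - m_1)/(6h_1) = -7/32. So s'(2) = 7/8.

0.8750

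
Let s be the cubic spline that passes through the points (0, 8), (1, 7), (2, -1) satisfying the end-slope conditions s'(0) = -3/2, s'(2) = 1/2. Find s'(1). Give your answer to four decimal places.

With M_i denoting the second derivative at x_i, h_i = 1, 1, and Δ_i = (y_(i+1) − y_i)/h_i = -1, -8:
  1·M_0 + 4·M_1 + 1·M_2 = 6(Δ_1 - Δ_0) = -42
Clamped end conditions give two more equations: 2h_0·M_0 + h_0·M_1 = 6(Δ_0 - s'(0)) = 3 and h_1·M_1 + 2h_1·M_2 = 6(s'(2) - Δ_1) = 51.
Hence M_0 = 13, M_1 = -23, M_2 = 37.
On [1, 2], s'(x) = b_1 + 2c_1·(x - 1) + 3d_1·(x - 1)² with b_1 = Δ_1 - h_1(2M_1 + M_2)/6 = -13/2, c_1 = M_1/2 = -23/2, d_1 = (M_2 - M_1)/(6h_1) = 10. So s'(1) = -13/2.

-6.5000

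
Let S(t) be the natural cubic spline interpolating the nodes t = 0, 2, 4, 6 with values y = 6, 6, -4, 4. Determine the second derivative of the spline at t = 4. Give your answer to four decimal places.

Write m_i for S''(x_i). With h_i = 2, 2, 2 and divided differences Δ_i = 0, -5, 4, the continuity of S' gives the tridiagonal system
  2·m_0 + 8·m_1 + 2·m_2 = 6(Δ_1 - Δ_0) = -30
  2·m_1 + 8·m_2 + 2·m_3 = 6(Δ_2 - Δ_1) = 54
Natural end conditions: m_0 = m_3 = 0.
Solving: m_0 = 0, m_1 = -29/5, m_2 = 41/5, m_3 = 0.

8.2000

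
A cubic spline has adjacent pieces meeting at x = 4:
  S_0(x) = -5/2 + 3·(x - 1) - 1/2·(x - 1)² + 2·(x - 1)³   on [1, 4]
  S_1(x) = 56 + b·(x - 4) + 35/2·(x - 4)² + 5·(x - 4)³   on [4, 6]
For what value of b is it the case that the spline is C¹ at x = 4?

S_0'(x) = 3 - 1·(x - 1) + 6·(x - 1)², so S_0'(4) = 54. On the right, S_1'(4) = b, so b = 54.

54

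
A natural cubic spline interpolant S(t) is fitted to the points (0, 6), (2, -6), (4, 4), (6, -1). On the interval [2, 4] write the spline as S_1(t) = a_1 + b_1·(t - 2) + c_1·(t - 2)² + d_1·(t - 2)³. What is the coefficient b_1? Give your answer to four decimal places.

With M_i denoting the second derivative at x_i, h_i = 2, 2, 2, and Δ_i = (y_(i+1) − y_i)/h_i = -6, 5, -5/2:
  2·M_0 + 8·M_1 + 2·M_2 = 6(Δ_1 - Δ_0) = 66
  2·M_1 + 8·M_2 + 2·M_3 = 6(Δ_2 - Δ_1) = -45
Natural end conditions: M_0 = M_3 = 0.
Hence M_0 = 0, M_1 = 103/10, M_2 = -41/5, M_3 = 0.
On [2, 4], with S_1(t) = a_1 + b_1·(t - 2) + c_1·(t - 2)² + d_1·(t - 2)³: c_1 = M_1/2 = 103/20, d_1 = (M_2 - M_1)/(6h_1) = -37/24, b_1 = Δ_1 - h_1(2M_1 + M_2)/6 = 13/15.

0.8667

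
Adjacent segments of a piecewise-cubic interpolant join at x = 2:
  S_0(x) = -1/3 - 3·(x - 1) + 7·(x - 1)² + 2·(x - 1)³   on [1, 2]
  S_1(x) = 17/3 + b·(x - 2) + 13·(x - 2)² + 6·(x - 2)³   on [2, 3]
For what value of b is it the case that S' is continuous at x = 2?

S_0'(x) = -3 + 14·(x - 1) + 6·(x - 1)², so S_0'(2) = 17. On the right, S_1'(2) = b, so b = 17.

17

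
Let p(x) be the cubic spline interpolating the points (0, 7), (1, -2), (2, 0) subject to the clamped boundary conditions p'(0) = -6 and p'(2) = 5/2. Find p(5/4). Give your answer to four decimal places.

-2.4199

With m_i denoting the second derivative at x_i, h_i = 1, 1, and Δ_i = (y_(i+1) − y_i)/h_i = -9, 2:
  1·m_0 + 4·m_1 + 1·m_2 = 6(Δ_1 - Δ_0) = 66
Clamped end conditions give two more equations: 2h_0·m_0 + h_0·m_1 = 6(Δ_0 - p'(0)) = -18 and h_1·m_1 + 2h_1·m_2 = 6(p'(2) - Δ_1) = 3.
Solving the tridiagonal system: m_0 = -85/4, m_1 = 49/2, m_2 = -43/4.
On [1, 2], p(x) = -2 - 35/8·(x - 1) + 49/4·(x - 1)² - 47/8·(x - 1)³.
With (x - 1) = 1/4: p(5/4) = -1239/512.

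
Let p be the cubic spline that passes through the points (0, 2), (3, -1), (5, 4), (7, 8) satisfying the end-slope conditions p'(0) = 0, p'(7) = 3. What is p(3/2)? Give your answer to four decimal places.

Let M_i = p''(x_i). Step sizes h_i = 3, 2, 2; slopes of the chords Δ_i = (y_(i+1) - y_i)/h_i = -1, 5/2, 2.
  3·M_0 + 10·M_1 + 2·M_2 = 6(Δ_1 - Δ_0) = 21
  2·M_1 + 8·M_2 + 2·M_3 = 6(Δ_2 - Δ_1) = -3
Clamped end conditions give two more equations: 2h_0·M_0 + h_0·M_1 = 6(Δ_0 - p'(0)) = -6 and h_2·M_2 + 2h_2·M_3 = 6(p'(7) - Δ_2) = 6.
Forward elimination and back-substitution give M_0 = -97/37, M_1 = 120/37, M_2 = -66/37, M_3 = 177/74.
On [0, 3], p(t) = 2 + 0·t - 97/74·t² + 217/666·t³.
With t = 3/2: p(3/2) = 89/592.

0.1503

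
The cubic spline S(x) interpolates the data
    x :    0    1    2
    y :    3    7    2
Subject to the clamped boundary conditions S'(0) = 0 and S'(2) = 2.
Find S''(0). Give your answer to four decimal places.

Let m_i = S''(x_i). Step sizes h_i = 1, 1; slopes of the chords Δ_i = (y_(i+1) - y_i)/h_i = 4, -5.
  1·m_0 + 4·m_1 + 1·m_2 = 6(Δ_1 - Δ_0) = -54
Clamped end conditions give two more equations: 2h_0·m_0 + h_0·m_1 = 6(Δ_0 - S'(0)) = 24 and h_1·m_1 + 2h_1·m_2 = 6(S'(2) - Δ_1) = 42.
Solving the tridiagonal system: m_0 = 53/2, m_1 = -29, m_2 = 71/2.

26.5000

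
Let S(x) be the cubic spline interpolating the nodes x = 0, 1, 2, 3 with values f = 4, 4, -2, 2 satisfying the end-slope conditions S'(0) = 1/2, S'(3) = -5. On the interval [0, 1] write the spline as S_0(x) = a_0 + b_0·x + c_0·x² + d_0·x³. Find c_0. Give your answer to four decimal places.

Write m_i for S''(x_i). With h_i = 1, 1, 1 and divided differences Δ_i = 0, -6, 4, the continuity of S' gives the tridiagonal system
  1·m_0 + 4·m_1 + 1·m_2 = 6(Δ_1 - Δ_0) = -36
  1·m_1 + 4·m_2 + 1·m_3 = 6(Δ_2 - Δ_1) = 60
Clamped end conditions give two more equations: 2h_0·m_0 + h_0·m_1 = 6(Δ_0 - S'(0)) = -3 and h_2·m_2 + 2h_2·m_3 = 6(S'(3) - Δ_2) = -54.
Solving: m_0 = 116/15, m_1 = -277/15, m_2 = 452/15, m_3 = -631/15.
On [0, 1], with S_0(x) = a_0 + b_0·x + c_0·x² + d_0·x³: c_0 = m_0/2 = 58/15, d_0 = (m_1 - m_0)/(6h_0) = -131/30, b_0 = Δ_0 - h_0(2m_0 + m_1)/6 = 1/2.

3.8667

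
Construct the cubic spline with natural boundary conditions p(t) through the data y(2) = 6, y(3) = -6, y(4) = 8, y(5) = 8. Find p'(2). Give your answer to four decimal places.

Put M_i = p'' at the i-th knot. Here h = (1, 1, 1) and Δ = (-12, 14, 0), so the interior equations h_(i-1)·M_(i-1) + 2(h_(i-1)+h_i)·M_i + h_i·M_(i+1) = 6(Δ_i − Δ_(i-1)) read
  1·M_0 + 4·M_1 + 1·M_2 = 6(Δ_1 - Δ_0) = 156
  1·M_1 + 4·M_2 + 1·M_3 = 6(Δ_2 - Δ_1) = -84
Natural end conditions: M_0 = M_3 = 0.
Solving the tridiagonal system: M_0 = 0, M_1 = 236/5, M_2 = -164/5, M_3 = 0.
On [2, 3], p'(t) = b_0 + 2c_0·(t - 2) + 3d_0·(t - 2)² with b_0 = Δ_0 - h_0(2M_0 + M_1)/6 = -298/15, c_0 = M_0/2 = 0, d_0 = (M_1 - M_0)/(6h_0) = 118/15. So p'(2) = -298/15.

-19.8667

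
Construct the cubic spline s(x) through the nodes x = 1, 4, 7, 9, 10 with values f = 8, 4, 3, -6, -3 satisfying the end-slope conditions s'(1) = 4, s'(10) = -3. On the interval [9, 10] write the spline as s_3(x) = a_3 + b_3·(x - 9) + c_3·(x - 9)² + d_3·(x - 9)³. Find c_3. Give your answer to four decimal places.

Put M_i = s'' at the i-th knot. Here h = (3, 3, 2, 1) and Δ = (-4/3, -1/3, -9/2, 3), so the interior equations h_(i-1)·M_(i-1) + 2(h_(i-1)+h_i)·M_i + h_i·M_(i+1) = 6(Δ_i − Δ_(i-1)) read
  3·M_0 + 12·M_1 + 3·M_2 = 6(Δ_1 - Δ_0) = 6
  3·M_1 + 10·M_2 + 2·M_3 = 6(Δ_2 - Δ_1) = -25
  2·M_2 + 6·M_3 + 1·M_4 = 6(Δ_3 - Δ_2) = 45
Clamped end conditions give two more equations: 2h_0·M_0 + h_0·M_1 = 6(Δ_0 - s'(1)) = -32 and h_3·M_3 + 2h_3·M_4 = 6(s'(10) - Δ_3) = -36.
Solving: M_0 = -1577/216, M_1 = 425/108, M_2 = -1391/216, M_3 = 745/54, M_4 = -2689/108.
On [9, 10], with s_3(x) = a_3 + b_3·(x - 9) + c_3·(x - 9)² + d_3·(x - 9)³: c_3 = M_3/2 = 745/108, d_3 = (M_4 - M_3)/(6h_3) = -1393/216, b_3 = Δ_3 - h_3(2M_3 + M_4)/6 = 551/216.

6.8981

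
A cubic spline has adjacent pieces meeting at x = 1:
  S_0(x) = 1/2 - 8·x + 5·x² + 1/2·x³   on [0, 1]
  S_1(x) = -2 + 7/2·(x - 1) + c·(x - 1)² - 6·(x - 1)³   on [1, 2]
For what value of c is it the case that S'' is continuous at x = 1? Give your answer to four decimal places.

S_0''(x) = 10 + 3·x, so S_0''(1) = 13. On the right, S_1''(1) = 2c, so c = 13/2.

6.5000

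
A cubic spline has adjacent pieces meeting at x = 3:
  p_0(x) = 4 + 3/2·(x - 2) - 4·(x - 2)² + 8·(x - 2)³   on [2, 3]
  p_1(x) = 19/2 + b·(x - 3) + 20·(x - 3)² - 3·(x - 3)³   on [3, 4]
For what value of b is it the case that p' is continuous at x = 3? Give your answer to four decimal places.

p_0'(x) = 3/2 - 8·(x - 2) + 24·(x - 2)², so p_0'(3) = 35/2. On the right, p_1'(3) = b, so b = 35/2.

17.5000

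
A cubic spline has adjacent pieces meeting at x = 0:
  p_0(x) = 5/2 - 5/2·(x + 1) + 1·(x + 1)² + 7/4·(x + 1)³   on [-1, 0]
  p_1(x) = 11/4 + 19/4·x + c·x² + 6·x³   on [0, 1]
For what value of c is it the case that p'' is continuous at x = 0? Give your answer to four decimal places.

p_0''(x) = 2 + 21/2·(x + 1), so p_0''(0) = 25/2. On the right, p_1''(0) = 2c, so c = 25/4.

6.2500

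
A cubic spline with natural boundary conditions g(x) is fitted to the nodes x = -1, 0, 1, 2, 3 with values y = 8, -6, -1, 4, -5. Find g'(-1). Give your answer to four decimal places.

With M_i denoting the second derivative at x_i, h_i = 1, 1, 1, 1, and Δ_i = (y_(i+1) − y_i)/h_i = -14, 5, 5, -9:
  1·M_0 + 4·M_1 + 1·M_2 = 6(Δ_1 - Δ_0) = 114
  1·M_1 + 4·M_2 + 1·M_3 = 6(Δ_2 - Δ_1) = 0
  1·M_2 + 4·M_3 + 1·M_4 = 6(Δ_3 - Δ_2) = -84
Natural end conditions: M_0 = M_4 = 0.
Solving: M_0 = 0, M_1 = 813/28, M_2 = -15/7, M_3 = -573/28, M_4 = 0.
On [-1, 0], g'(x) = b_0 + 2c_0·(x + 1) + 3d_0·(x + 1)² with b_0 = Δ_0 - h_0(2M_0 + M_1)/6 = -1055/56, c_0 = M_0/2 = 0, d_0 = (M_1 - M_0)/(6h_0) = 271/56. So g'(-1) = -1055/56.

-18.8393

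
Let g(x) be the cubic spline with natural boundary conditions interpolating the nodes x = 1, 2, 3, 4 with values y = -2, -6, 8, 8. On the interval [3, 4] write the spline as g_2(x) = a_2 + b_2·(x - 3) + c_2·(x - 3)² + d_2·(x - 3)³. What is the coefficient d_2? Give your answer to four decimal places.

4.9333

Let M_i = g''(x_i). Step sizes h_i = 1, 1, 1; slopes of the chords Δ_i = (y_(i+1) - y_i)/h_i = -4, 14, 0.
  1·M_0 + 4·M_1 + 1·M_2 = 6(Δ_1 - Δ_0) = 108
  1·M_1 + 4·M_2 + 1·M_3 = 6(Δ_2 - Δ_1) = -84
Natural end conditions: M_0 = M_3 = 0.
Solving: M_0 = 0, M_1 = 172/5, M_2 = -148/5, M_3 = 0.
On [3, 4], with g_2(x) = a_2 + b_2·(x - 3) + c_2·(x - 3)² + d_2·(x - 3)³: c_2 = M_2/2 = -74/5, d_2 = (M_3 - M_2)/(6h_2) = 74/15, b_2 = Δ_2 - h_2(2M_2 + M_3)/6 = 148/15.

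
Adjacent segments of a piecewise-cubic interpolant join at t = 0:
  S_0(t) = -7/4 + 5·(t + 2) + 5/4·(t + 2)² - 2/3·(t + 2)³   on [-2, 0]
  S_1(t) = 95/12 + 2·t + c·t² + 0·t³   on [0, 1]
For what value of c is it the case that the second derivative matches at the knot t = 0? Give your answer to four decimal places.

-2.7500

S_0''(t) = 5/2 - 4·(t + 2), so S_0''(0) = -11/2. On the right, S_1''(0) = 2c, so c = -11/4.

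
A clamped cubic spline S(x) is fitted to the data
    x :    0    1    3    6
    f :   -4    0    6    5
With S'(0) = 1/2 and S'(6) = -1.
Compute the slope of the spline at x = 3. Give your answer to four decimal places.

1.1579

Put σ_i = S'' at the i-th knot. Here h = (1, 2, 3) and Δ = (4, 3, -1/3), so the interior equations h_(i-1)·σ_(i-1) + 2(h_(i-1)+h_i)·σ_i + h_i·σ_(i+1) = 6(Δ_i − Δ_(i-1)) read
  1·σ_0 + 6·σ_1 + 2·σ_2 = 6(Δ_1 - Δ_0) = -6
  2·σ_1 + 10·σ_2 + 3·σ_3 = 6(Δ_2 - Δ_1) = -20
Clamped end conditions give two more equations: 2h_0·σ_0 + h_0·σ_1 = 6(Δ_0 - S'(0)) = 21 and h_2·σ_2 + 2h_2·σ_3 = 6(S'(6) - Δ_2) = -4.
Hence σ_0 = 668/57, σ_1 = -139/57, σ_2 = -88/57, σ_3 = 2/19.
On [3, 6], S'(x) = b_2 + 2c_2·(x - 3) + 3d_2·(x - 3)² with b_2 = Δ_2 - h_2(2σ_2 + σ_3)/6 = 22/19, c_2 = σ_2/2 = -44/57, d_2 = (σ_3 - σ_2)/(6h_2) = 47/513. So S'(3) = 22/19.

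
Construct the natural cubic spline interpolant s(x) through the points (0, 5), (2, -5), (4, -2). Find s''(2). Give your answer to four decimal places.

With m_i denoting the second derivative at x_i, h_i = 2, 2, and Δ_i = (y_(i+1) − y_i)/h_i = -5, 3/2:
  2·m_0 + 8·m_1 + 2·m_2 = 6(Δ_1 - Δ_0) = 39
Natural end conditions: m_0 = m_2 = 0.
Forward elimination and back-substitution give m_0 = 0, m_1 = 39/8, m_2 = 0.

4.8750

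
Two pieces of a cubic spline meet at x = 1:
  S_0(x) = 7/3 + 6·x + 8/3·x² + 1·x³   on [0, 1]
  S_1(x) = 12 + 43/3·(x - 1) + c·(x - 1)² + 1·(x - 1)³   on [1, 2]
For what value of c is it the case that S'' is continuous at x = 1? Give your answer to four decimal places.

S_0''(x) = 16/3 + 6·x, so S_0''(1) = 34/3. On the right, S_1''(1) = 2c, so c = 17/3.

5.6667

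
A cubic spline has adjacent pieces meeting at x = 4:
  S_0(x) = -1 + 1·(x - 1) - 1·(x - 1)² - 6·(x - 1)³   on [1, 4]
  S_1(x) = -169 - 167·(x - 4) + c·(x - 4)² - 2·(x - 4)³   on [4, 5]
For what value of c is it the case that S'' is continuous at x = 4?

S_0''(x) = -2 - 36·(x - 1), so S_0''(4) = -110. On the right, S_1''(4) = 2c, so c = -55.

-55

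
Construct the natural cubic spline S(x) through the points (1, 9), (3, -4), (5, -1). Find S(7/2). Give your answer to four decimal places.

Put m_i = S'' at the i-th knot. Here h = (2, 2) and Δ = (-13/2, 3/2), so the interior equations h_(i-1)·m_(i-1) + 2(h_(i-1)+h_i)·m_i + h_i·m_(i+1) = 6(Δ_i − Δ_(i-1)) read
  2·m_0 + 8·m_1 + 2·m_2 = 6(Δ_1 - Δ_0) = 48
Natural end conditions: m_0 = m_2 = 0.
Solving the tridiagonal system: m_0 = 0, m_1 = 6, m_2 = 0.
On [3, 5], S(x) = -4 - 5/2·(x - 3) + 3·(x - 3)² - 1/2·(x - 3)³.
With (x - 3) = 1/2: S(7/2) = -73/16.

-4.5625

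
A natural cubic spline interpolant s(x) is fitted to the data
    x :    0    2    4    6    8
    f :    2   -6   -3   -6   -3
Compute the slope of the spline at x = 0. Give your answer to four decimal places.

Write M_i for s''(x_i). With h_i = 2, 2, 2, 2 and divided differences Δ_i = -4, 3/2, -3/2, 3/2, the continuity of s' gives the tridiagonal system
  2·M_0 + 8·M_1 + 2·M_2 = 6(Δ_1 - Δ_0) = 33
  2·M_1 + 8·M_2 + 2·M_3 = 6(Δ_2 - Δ_1) = -18
  2·M_2 + 8·M_3 + 2·M_4 = 6(Δ_3 - Δ_2) = 18
Natural end conditions: M_0 = M_4 = 0.
Forward elimination and back-substitution give M_0 = 0, M_1 = 585/112, M_2 = -123/28, M_3 = 375/112, M_4 = 0.
On [0, 2], s'(x) = b_0 + 2c_0·x + 3d_0·x² with b_0 = Δ_0 - h_0(2M_0 + M_1)/6 = -643/112, c_0 = M_0/2 = 0, d_0 = (M_1 - M_0)/(6h_0) = 195/448. So s'(0) = -643/112.

-5.7411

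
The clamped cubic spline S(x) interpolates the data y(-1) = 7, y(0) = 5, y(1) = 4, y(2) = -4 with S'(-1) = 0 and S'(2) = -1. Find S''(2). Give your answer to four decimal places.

Write σ_i for S''(x_i). With h_i = 1, 1, 1 and divided differences Δ_i = -2, -1, -8, the continuity of S' gives the tridiagonal system
  1·σ_0 + 4·σ_1 + 1·σ_2 = 6(Δ_1 - Δ_0) = 6
  1·σ_1 + 4·σ_2 + 1·σ_3 = 6(Δ_2 - Δ_1) = -42
Clamped end conditions give two more equations: 2h_0·σ_0 + h_0·σ_1 = 6(Δ_0 - S'(-1)) = -12 and h_2·σ_2 + 2h_2·σ_3 = 6(S'(2) - Δ_2) = 42.
Forward elimination and back-substitution give σ_0 = -32/3, σ_1 = 28/3, σ_2 = -62/3, σ_3 = 94/3.

31.3333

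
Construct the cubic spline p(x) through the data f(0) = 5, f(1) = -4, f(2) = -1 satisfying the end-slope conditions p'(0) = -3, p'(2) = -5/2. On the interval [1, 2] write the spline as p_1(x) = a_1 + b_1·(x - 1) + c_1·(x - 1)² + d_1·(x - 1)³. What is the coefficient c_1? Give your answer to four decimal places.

17.7500

Put M_i = p'' at the i-th knot. Here h = (1, 1) and Δ = (-9, 3), so the interior equations h_(i-1)·M_(i-1) + 2(h_(i-1)+h_i)·M_i + h_i·M_(i+1) = 6(Δ_i − Δ_(i-1)) read
  1·M_0 + 4·M_1 + 1·M_2 = 6(Δ_1 - Δ_0) = 72
Clamped end conditions give two more equations: 2h_0·M_0 + h_0·M_1 = 6(Δ_0 - p'(0)) = -36 and h_1·M_1 + 2h_1·M_2 = 6(p'(2) - Δ_1) = -33.
Solving the tridiagonal system: M_0 = -143/4, M_1 = 71/2, M_2 = -137/4.
On [1, 2], with p_1(x) = a_1 + b_1·(x - 1) + c_1·(x - 1)² + d_1·(x - 1)³: c_1 = M_1/2 = 71/4, d_1 = (M_2 - M_1)/(6h_1) = -93/8, b_1 = Δ_1 - h_1(2M_1 + M_2)/6 = -25/8.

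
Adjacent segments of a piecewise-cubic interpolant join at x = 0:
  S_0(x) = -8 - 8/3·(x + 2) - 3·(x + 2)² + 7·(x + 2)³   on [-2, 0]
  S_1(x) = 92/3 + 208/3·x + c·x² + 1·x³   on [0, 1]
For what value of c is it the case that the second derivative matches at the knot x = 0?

S_0''(x) = -6 + 42·(x + 2), so S_0''(0) = 78. On the right, S_1''(0) = 2c, so c = 39.

39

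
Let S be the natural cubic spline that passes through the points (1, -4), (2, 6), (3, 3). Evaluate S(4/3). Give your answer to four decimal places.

Write M_i for S''(x_i). With h_i = 1, 1 and divided differences Δ_i = 10, -3, the continuity of S' gives the tridiagonal system
  1·M_0 + 4·M_1 + 1·M_2 = 6(Δ_1 - Δ_0) = -78
Natural end conditions: M_0 = M_2 = 0.
Solving the tridiagonal system: M_0 = 0, M_1 = -39/2, M_2 = 0.
On [1, 2], S(x) = -4 + 53/4·(x - 1) + 0·(x - 1)² - 13/4·(x - 1)³.
With (x - 1) = 1/3: S(4/3) = 8/27.

0.2963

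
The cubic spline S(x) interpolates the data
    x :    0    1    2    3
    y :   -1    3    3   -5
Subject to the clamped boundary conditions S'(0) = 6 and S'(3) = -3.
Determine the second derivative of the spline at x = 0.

Put M_i = S'' at the i-th knot. Here h = (1, 1, 1) and Δ = (4, 0, -8), so the interior equations h_(i-1)·M_(i-1) + 2(h_(i-1)+h_i)·M_i + h_i·M_(i+1) = 6(Δ_i − Δ_(i-1)) read
  1·M_0 + 4·M_1 + 1·M_2 = 6(Δ_1 - Δ_0) = -24
  1·M_1 + 4·M_2 + 1·M_3 = 6(Δ_2 - Δ_1) = -48
Clamped end conditions give two more equations: 2h_0·M_0 + h_0·M_1 = 6(Δ_0 - S'(0)) = -12 and h_2·M_2 + 2h_2·M_3 = 6(S'(3) - Δ_2) = 30.
Solving: M_0 = -6, M_1 = 0, M_2 = -18, M_3 = 24.

-6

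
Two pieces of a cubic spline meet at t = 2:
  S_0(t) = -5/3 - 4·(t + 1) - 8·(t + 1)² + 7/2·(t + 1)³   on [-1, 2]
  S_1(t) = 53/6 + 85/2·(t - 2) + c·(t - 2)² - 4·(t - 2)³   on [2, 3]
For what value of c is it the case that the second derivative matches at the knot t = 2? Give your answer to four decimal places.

S_0''(t) = -16 + 21·(t + 1), so S_0''(2) = 47. On the right, S_1''(2) = 2c, so c = 47/2.

23.5000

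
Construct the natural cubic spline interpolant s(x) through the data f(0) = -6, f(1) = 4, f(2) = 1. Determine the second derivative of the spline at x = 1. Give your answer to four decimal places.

-19.5000

With M_i denoting the second derivative at x_i, h_i = 1, 1, and Δ_i = (y_(i+1) − y_i)/h_i = 10, -3:
  1·M_0 + 4·M_1 + 1·M_2 = 6(Δ_1 - Δ_0) = -78
Natural end conditions: M_0 = M_2 = 0.
Solving the tridiagonal system: M_0 = 0, M_1 = -39/2, M_2 = 0.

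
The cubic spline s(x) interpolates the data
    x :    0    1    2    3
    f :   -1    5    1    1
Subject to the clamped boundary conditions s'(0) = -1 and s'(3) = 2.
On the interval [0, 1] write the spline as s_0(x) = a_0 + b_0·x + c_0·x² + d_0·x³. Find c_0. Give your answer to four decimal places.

Put M_i = s'' at the i-th knot. Here h = (1, 1, 1) and Δ = (6, -4, 0), so the interior equations h_(i-1)·M_(i-1) + 2(h_(i-1)+h_i)·M_i + h_i·M_(i+1) = 6(Δ_i − Δ_(i-1)) read
  1·M_0 + 4·M_1 + 1·M_2 = 6(Δ_1 - Δ_0) = -60
  1·M_1 + 4·M_2 + 1·M_3 = 6(Δ_2 - Δ_1) = 24
Clamped end conditions give two more equations: 2h_0·M_0 + h_0·M_1 = 6(Δ_0 - s'(0)) = 42 and h_2·M_2 + 2h_2·M_3 = 6(s'(3) - Δ_2) = 12.
Hence M_0 = 172/5, M_1 = -134/5, M_2 = 64/5, M_3 = -2/5.
On [0, 1], with s_0(x) = a_0 + b_0·x + c_0·x² + d_0·x³: c_0 = M_0/2 = 86/5, d_0 = (M_1 - M_0)/(6h_0) = -51/5, b_0 = Δ_0 - h_0(2M_0 + M_1)/6 = -1.

17.2000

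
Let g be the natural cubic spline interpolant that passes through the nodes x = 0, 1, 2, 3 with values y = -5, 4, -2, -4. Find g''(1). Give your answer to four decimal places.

Put M_i = g'' at the i-th knot. Here h = (1, 1, 1) and Δ = (9, -6, -2), so the interior equations h_(i-1)·M_(i-1) + 2(h_(i-1)+h_i)·M_i + h_i·M_(i+1) = 6(Δ_i − Δ_(i-1)) read
  1·M_0 + 4·M_1 + 1·M_2 = 6(Δ_1 - Δ_0) = -90
  1·M_1 + 4·M_2 + 1·M_3 = 6(Δ_2 - Δ_1) = 24
Natural end conditions: M_0 = M_3 = 0.
Forward elimination and back-substitution give M_0 = 0, M_1 = -128/5, M_2 = 62/5, M_3 = 0.

-25.6000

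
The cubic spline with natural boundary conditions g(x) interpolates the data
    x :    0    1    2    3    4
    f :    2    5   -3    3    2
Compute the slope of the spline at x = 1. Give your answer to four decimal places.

-5.1429

With M_i denoting the second derivative at x_i, h_i = 1, 1, 1, 1, and Δ_i = (y_(i+1) − y_i)/h_i = 3, -8, 6, -1:
  1·M_0 + 4·M_1 + 1·M_2 = 6(Δ_1 - Δ_0) = -66
  1·M_1 + 4·M_2 + 1·M_3 = 6(Δ_2 - Δ_1) = 84
  1·M_2 + 4·M_3 + 1·M_4 = 6(Δ_3 - Δ_2) = -42
Natural end conditions: M_0 = M_4 = 0.
Solving the tridiagonal system: M_0 = 0, M_1 = -171/7, M_2 = 222/7, M_3 = -129/7, M_4 = 0.
On [1, 2], g'(x) = b_1 + 2c_1·(x - 1) + 3d_1·(x - 1)² with b_1 = Δ_1 - h_1(2M_1 + M_2)/6 = -36/7, c_1 = M_1/2 = -171/14, d_1 = (M_2 - M_1)/(6h_1) = 131/14. So g'(1) = -36/7.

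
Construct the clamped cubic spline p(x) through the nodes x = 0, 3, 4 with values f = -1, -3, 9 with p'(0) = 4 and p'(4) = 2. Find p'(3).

12

Let M_i = p''(x_i). Step sizes h_i = 3, 1; slopes of the chords Δ_i = (y_(i+1) - y_i)/h_i = -2/3, 12.
  3·M_0 + 8·M_1 + 1·M_2 = 6(Δ_1 - Δ_0) = 76
Clamped end conditions give two more equations: 2h_0·M_0 + h_0·M_1 = 6(Δ_0 - p'(0)) = -28 and h_1·M_1 + 2h_1·M_2 = 6(p'(4) - Δ_1) = -60.
Hence M_0 = -44/3, M_1 = 20, M_2 = -40.
On [3, 4], p'(x) = b_1 + 2c_1·(x - 3) + 3d_1·(x - 3)² with b_1 = Δ_1 - h_1(2M_1 + M_2)/6 = 12, c_1 = M_1/2 = 10, d_1 = (M_2 - M_1)/(6h_1) = -10. So p'(3) = 12.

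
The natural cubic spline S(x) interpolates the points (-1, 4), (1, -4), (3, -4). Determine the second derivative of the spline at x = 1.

3

Let M_i = S''(x_i). Step sizes h_i = 2, 2; slopes of the chords Δ_i = (y_(i+1) - y_i)/h_i = -4, 0.
  2·M_0 + 8·M_1 + 2·M_2 = 6(Δ_1 - Δ_0) = 24
Natural end conditions: M_0 = M_2 = 0.
Forward elimination and back-substitution give M_0 = 0, M_1 = 3, M_2 = 0.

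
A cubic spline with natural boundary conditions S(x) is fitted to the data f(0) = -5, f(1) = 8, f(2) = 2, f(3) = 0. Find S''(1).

Let σ_i = S''(x_i). Step sizes h_i = 1, 1, 1; slopes of the chords Δ_i = (y_(i+1) - y_i)/h_i = 13, -6, -2.
  1·σ_0 + 4·σ_1 + 1·σ_2 = 6(Δ_1 - Δ_0) = -114
  1·σ_1 + 4·σ_2 + 1·σ_3 = 6(Δ_2 - Δ_1) = 24
Natural end conditions: σ_0 = σ_3 = 0.
Solving: σ_0 = 0, σ_1 = -32, σ_2 = 14, σ_3 = 0.

-32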